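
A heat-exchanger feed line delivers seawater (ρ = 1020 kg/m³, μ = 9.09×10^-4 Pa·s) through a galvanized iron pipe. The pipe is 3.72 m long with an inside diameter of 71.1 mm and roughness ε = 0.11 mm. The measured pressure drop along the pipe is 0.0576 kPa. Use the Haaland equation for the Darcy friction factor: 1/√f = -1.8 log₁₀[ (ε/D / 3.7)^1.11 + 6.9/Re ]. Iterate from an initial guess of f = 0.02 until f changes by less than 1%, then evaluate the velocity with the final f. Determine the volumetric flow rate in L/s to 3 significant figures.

Q ≈ 1.10 L/s

Rearranging Darcy-Weisbach: V = √(2·ΔP·D/(f·L·ρ)). With ε/D = 0.00011/0.0711 = 0.00155, iterate starting from f = 0.02:
  f = 0.02 → V = √(2·57.6·0.0711/(0.02·3.72·1020)) = 0.3285 m/s; Re = ρVD/μ = 2.621e+04; f → 0.02741
  f = 0.02741 → V = 0.2806 m/s; Re = 2.239e+04; f → 0.02811
  f = 0.02811 → V = 0.2771 m/s; Re = 2.211e+04; f → 0.02817
Converged (Δf/f < 1%). With the final f = 0.02817: V = √(2·57.6·0.0711/(0.02817·3.72·1020)) = 0.2768 m/s.
Q = V·A = 0.2768·(π/4·0.0711²) = 0.001099 m³/s = 1.10 L/s.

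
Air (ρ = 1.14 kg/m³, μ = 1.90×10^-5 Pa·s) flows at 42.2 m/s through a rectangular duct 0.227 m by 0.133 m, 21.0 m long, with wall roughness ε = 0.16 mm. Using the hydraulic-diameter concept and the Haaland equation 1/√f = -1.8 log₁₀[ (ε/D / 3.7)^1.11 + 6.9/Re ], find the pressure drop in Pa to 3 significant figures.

Hydraulic diameter D_h = 4A/P = 4·(0.227·0.133)/(2·(0.227+0.133)) = 0.1208/0.72 = 0.1677 m.
Re = ρVD_h/μ = 1.14·42.2·0.1677/1.9e-05 = 4.247e+05.
ε/D_h = 0.00016/0.1677 = 0.000954; Haaland gives 1/√f = -1.8 log₁₀[0.000104+1.62e-05] = 7.057, so f = 0.02008.
ΔP = f(L/D_h)(ρV²/2) = 0.02008·21/0.1677·1015 = 2552 Pa.

ΔP ≈ 2550 Pa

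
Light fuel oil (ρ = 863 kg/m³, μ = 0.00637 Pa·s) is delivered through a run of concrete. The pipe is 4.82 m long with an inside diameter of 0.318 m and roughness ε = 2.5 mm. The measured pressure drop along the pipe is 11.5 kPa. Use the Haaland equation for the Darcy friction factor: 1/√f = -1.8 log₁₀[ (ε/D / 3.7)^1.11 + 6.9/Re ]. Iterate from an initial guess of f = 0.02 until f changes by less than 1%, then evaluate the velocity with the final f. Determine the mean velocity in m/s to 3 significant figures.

V ≈ 7.06 m/s

Rearranging Darcy-Weisbach: V = √(2·ΔP·D/(f·L·ρ)). With ε/D = 0.0025/0.318 = 0.00786, iterate starting from f = 0.02:
  f = 0.02 → V = √(2·1.15e+04·0.318/(0.02·4.82·863)) = 9.376 m/s; Re = ρVD/μ = 4.04e+05; f → 0.03523
  f = 0.03523 → V = 7.065 m/s; Re = 3.044e+05; f → 0.03528
Converged (Δf/f < 1%). With the final f = 0.03528: V = √(2·1.15e+04·0.318/(0.03528·4.82·863)) = 7.059 m/s.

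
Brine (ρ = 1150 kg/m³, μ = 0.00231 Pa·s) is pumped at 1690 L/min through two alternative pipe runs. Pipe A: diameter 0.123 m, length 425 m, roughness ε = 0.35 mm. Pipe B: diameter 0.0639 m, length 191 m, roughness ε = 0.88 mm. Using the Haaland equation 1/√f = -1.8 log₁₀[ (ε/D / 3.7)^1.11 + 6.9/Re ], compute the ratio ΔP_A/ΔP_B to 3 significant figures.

ΔP_A/ΔP_B ≈ 0.0527

Pipe A: V = Q/A = 0.02817/0.01188 = 2.37 m/s; Re = 1.452e+05; ε/D = 0.00285; Haaland → f = 0.02668; ΔP_A = f(L/D)(ρV²/2) = 2.979e+05 Pa.
Pipe B: V = Q/A = 0.02817/0.003207 = 8.783 m/s; Re = 2.794e+05; ε/D = 0.0138; Haaland → f = 0.04262; ΔP_B = f(L/D)(ρV²/2) = 5.65e+06 Pa.
ΔP_A/ΔP_B = 2.979e+05/5.65e+06 = 0.0527.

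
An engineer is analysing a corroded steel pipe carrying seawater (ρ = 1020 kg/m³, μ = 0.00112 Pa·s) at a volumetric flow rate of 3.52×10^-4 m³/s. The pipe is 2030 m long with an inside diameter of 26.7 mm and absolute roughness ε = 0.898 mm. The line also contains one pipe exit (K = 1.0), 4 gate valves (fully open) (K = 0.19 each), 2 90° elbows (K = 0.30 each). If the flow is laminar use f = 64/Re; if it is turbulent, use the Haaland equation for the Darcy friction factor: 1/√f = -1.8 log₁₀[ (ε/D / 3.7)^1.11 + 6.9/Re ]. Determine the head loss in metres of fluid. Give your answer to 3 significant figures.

h_f ≈ 95.0 m

Cross-sectional area A = πD²/4 = π(0.0267)²/4 = 0.0005599 m²; mean velocity V = Q/A = 0.000352/0.0005599 = 0.6287 m/s.
Reynolds number Re = ρVD/μ = 1020 · 0.6287 · 0.0267 / 0.00112 = 1.529e+04.
Re > 4000 → turbulent. Relative roughness ε/D = 0.000898/0.0267 = 0.0336. Haaland: 1/√f = -1.8 log₁₀[(0.0336/3.7)^1.11 + 6.9/1.529e+04] = -1.8 log₁₀[0.00542 + 0.000451] = 4.016, so f = 0.06199.
Total minor-loss coefficient ΣK = 1·1 + 4·0.19 + 2·0.3 = 2.36.
ΔP = [f·L/D + ΣK]·(ρV²/2) = [0.06199·2030/0.0267 + 2.36]·(1020·0.6287²/2) = [4713 + 2.36]·201.6 = 9.506e+05 Pa.
Head loss h_f = ΔP/(ρg) = 9.506e+05/(1020·9.81) = 95.0 m.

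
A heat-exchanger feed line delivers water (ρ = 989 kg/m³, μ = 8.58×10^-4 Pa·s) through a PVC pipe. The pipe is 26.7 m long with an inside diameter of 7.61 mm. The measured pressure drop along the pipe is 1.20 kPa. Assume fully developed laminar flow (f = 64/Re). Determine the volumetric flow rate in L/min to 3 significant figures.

For laminar flow, f = 64/Re with Re = ρVD/μ, so Darcy-Weisbach reduces to ΔP = 32μLV/D². Solving for V: V = ΔP·D²/(32μL) = 1200·(0.00761)²/(32·0.000858·26.7) = 0.0948 m/s.
Check: Re = ρVD/μ = 989·0.0948·0.00761/0.000858 = 831.6 < 2300, so the laminar assumption holds.
Q = V·A = 0.0948·(π/4·0.00761²) = 4.312e-06 m³/s = 0.259 L/min.

Q ≈ 0.259 L/min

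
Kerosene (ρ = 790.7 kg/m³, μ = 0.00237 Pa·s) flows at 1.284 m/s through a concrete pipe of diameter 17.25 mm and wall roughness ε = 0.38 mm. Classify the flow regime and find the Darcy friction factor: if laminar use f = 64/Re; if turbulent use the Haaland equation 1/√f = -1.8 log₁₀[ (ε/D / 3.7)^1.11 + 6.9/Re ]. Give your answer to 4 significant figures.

Re = ρVD/μ = 790.7·1.284·0.01725/0.00237 = 7390.
Re > 4000 → turbulent. ε/D = 0.00038/0.01725 = 0.022; Haaland: 1/√f = -1.8 log₁₀[0.00339 + 0.000934] = 4.256, so f = 0.05522.

f ≈ 0.05522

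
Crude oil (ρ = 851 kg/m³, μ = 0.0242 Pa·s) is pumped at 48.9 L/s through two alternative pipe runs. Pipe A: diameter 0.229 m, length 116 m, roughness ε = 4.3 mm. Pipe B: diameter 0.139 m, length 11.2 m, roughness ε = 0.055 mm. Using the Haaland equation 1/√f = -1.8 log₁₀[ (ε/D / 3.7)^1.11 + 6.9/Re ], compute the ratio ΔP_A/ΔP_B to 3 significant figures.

ΔP_A/ΔP_B ≈ 1.57

Pipe A: V = Q/A = 0.0489/0.04119 = 1.187 m/s; Re = 9561; ε/D = 0.0188; Haaland → f = 0.05148; ΔP_A = f(L/D)(ρV²/2) = 1.564e+04 Pa.
Pipe B: V = Q/A = 0.0489/0.01517 = 3.222 m/s; Re = 1.575e+04; ε/D = 0.000396; Haaland → f = 0.02798; ΔP_B = f(L/D)(ρV²/2) = 9961 Pa.
ΔP_A/ΔP_B = 1.564e+04/9961 = 1.57.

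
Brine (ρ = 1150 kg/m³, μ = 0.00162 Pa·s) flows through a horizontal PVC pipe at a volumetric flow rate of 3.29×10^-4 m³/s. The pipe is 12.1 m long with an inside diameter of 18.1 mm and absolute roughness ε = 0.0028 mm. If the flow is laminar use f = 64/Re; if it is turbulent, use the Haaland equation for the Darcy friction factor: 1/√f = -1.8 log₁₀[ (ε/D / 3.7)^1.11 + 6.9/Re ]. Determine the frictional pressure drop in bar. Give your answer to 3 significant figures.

ΔP ≈ 0.172 bar

Cross-sectional area A = πD²/4 = π(0.0181)²/4 = 0.0002573 m²; mean velocity V = Q/A = 0.000329/0.0002573 = 1.279 m/s.
Reynolds number Re = ρVD/μ = 1150 · 1.279 · 0.0181 / 0.00162 = 1.643e+04.
Re > 4000 → turbulent. Relative roughness ε/D = 2.8e-06/0.0181 = 0.000155. Haaland: 1/√f = -1.8 log₁₀[(0.000155/3.7)^1.11 + 6.9/1.643e+04] = -1.8 log₁₀[1.38e-05 + 0.00042] = 6.053, so f = 0.02729.
Darcy-Weisbach: ΔP = f(L/D)(ρV²/2) = 0.02729·(12.1/0.0181)·(1150·1.279²/2) = 0.02729·668.5·940.1 = 1.715e+04 Pa.
ΔP = 1.715e+04 Pa = 0.172 bar.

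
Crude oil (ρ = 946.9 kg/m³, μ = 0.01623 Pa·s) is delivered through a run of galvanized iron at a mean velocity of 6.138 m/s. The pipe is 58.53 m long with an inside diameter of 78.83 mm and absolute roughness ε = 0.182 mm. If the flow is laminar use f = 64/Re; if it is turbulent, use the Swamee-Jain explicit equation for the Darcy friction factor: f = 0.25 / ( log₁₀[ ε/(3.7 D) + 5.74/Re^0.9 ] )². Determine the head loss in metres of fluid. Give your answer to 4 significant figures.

Reynolds number Re = ρVD/μ = 946.9 · 6.138 · 0.07883 / 0.0162 = 2.823e+04.
Re > 4000 → turbulent. Relative roughness ε/D = 0.000182/0.07883 = 0.00231. Swamee-Jain: f = 0.25/(log₁₀[0.00231/3.7 + 5.74/2.823e+04^0.9])² = 0.25/(log₁₀[0.000624 + 0.000567])² = 0.25/(-2.924)² = 0.02924.
Darcy-Weisbach: ΔP = f(L/D)(ρV²/2) = 0.02924·(58.53/0.07883)·(946.9·6.138²/2) = 0.02924·742.5·1.784e+04 = 3.872e+05 Pa.
Head loss h_f = ΔP/(ρg) = 3.872e+05/(946.9·9.81) = 41.68 m.

h_f ≈ 41.68 m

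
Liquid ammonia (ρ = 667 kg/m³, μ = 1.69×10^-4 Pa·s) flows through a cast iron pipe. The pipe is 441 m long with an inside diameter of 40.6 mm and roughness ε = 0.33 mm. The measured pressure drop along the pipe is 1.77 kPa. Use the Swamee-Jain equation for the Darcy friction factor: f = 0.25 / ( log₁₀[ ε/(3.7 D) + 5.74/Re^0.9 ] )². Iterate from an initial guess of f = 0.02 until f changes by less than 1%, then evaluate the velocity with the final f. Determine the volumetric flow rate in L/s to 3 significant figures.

Rearranging Darcy-Weisbach: V = √(2·ΔP·D/(f·L·ρ)). With ε/D = 0.00033/0.0406 = 0.00813, iterate starting from f = 0.02:
  f = 0.02 → V = √(2·1770·0.0406/(0.02·441·667)) = 0.1563 m/s; Re = ρVD/μ = 2.505e+04; f → 0.03849
  f = 0.03849 → V = 0.1127 m/s; Re = 1.805e+04; f → 0.03948
  f = 0.03948 → V = 0.1113 m/s; Re = 1.783e+04; f → 0.03952
Converged (Δf/f < 1%). With the final f = 0.03952: V = √(2·1770·0.0406/(0.03952·441·667)) = 0.1112 m/s.
Q = V·A = 0.1112·(π/4·0.0406²) = 0.000144 m³/s = 0.144 L/s.

Q ≈ 0.144 L/s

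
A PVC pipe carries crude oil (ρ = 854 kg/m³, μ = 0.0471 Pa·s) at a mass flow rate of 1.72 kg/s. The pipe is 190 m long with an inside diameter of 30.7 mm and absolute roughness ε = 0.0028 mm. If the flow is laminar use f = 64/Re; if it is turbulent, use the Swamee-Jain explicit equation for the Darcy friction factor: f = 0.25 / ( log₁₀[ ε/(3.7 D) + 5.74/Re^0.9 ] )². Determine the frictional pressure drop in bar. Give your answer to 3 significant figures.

ΔP ≈ 8.27 bar

A = πD²/4 = π(0.0307)²/4 = 0.0007402 m²; mean velocity V = ṁ/(ρA) = 1.72/(854 · 0.0007402) = 2.721 m/s.
Reynolds number Re = ρVD/μ = 854 · 2.721 · 0.0307 / 0.0471 = 1515.
Re < 2300 → laminar flow, so f = 64/Re = 64/1515 = 0.04226 (the turbulent correlation is not needed).
Darcy-Weisbach: ΔP = f(L/D)(ρV²/2) = 0.04226·(190/0.0307)·(854·2.721²/2) = 0.04226·6189·3161 = 8.267e+05 Pa.
ΔP = 8.267e+05 Pa = 8.27 bar.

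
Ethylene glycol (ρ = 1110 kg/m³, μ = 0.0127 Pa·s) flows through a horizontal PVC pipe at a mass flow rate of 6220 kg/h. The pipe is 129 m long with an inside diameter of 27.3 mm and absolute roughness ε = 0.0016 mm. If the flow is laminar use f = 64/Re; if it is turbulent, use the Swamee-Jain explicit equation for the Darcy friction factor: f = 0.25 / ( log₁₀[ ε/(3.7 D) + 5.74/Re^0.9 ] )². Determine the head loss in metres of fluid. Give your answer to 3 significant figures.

ṁ = 6220 kg/h = 6220/3600 = 1.728 kg/s.
A = πD²/4 = π(0.0273)²/4 = 0.0005853 m²; mean velocity V = ṁ/(ρA) = 1.728/(1110 · 0.0005853) = 2.659 m/s.
Reynolds number Re = ρVD/μ = 1110 · 2.659 · 0.0273 / 0.0127 = 6345.
Re > 4000 → turbulent. Relative roughness ε/D = 1.6e-06/0.0273 = 5.86e-05. Swamee-Jain: f = 0.25/(log₁₀[5.86e-05/3.7 + 5.74/6345^0.9])² = 0.25/(log₁₀[1.58e-05 + 0.00217])² = 0.25/(-2.66)² = 0.03533.
Darcy-Weisbach: ΔP = f(L/D)(ρV²/2) = 0.03533·(129/0.0273)·(1110·2.659²/2) = 0.03533·4725·3925 = 6.552e+05 Pa.
Head loss h_f = ΔP/(ρg) = 6.552e+05/(1110·9.81) = 60.2 m.

h_f ≈ 60.2 m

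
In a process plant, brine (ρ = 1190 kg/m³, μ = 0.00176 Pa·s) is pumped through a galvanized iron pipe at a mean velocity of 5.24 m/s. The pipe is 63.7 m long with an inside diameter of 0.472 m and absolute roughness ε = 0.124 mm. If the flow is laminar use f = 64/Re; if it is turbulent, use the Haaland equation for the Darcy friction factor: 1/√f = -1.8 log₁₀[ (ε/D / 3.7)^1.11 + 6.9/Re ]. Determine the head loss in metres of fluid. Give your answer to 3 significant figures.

Reynolds number Re = ρVD/μ = 1190 · 5.24 · 0.472 / 0.00176 = 1.672e+06.
Re > 4000 → turbulent. Relative roughness ε/D = 0.000124/0.472 = 0.000263. Haaland: 1/√f = -1.8 log₁₀[(0.000263/3.7)^1.11 + 6.9/1.672e+06] = -1.8 log₁₀[2.48e-05 + 4.13e-06] = 8.169, so f = 0.01499.
Darcy-Weisbach: ΔP = f(L/D)(ρV²/2) = 0.01499·(63.7/0.472)·(1190·5.24²/2) = 0.01499·135·1.634e+04 = 3.304e+04 Pa.
Head loss h_f = ΔP/(ρg) = 3.304e+04/(1190·9.81) = 2.83 m.

h_f ≈ 2.83 m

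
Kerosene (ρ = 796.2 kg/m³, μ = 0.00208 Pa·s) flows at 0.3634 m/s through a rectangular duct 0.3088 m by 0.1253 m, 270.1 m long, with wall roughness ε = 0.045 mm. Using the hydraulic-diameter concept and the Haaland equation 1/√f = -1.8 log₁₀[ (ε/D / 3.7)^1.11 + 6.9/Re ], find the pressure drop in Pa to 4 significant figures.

ΔP ≈ 1984 Pa

Hydraulic diameter D_h = 4A/P = 4·(0.3088·0.1253)/(2·(0.3088+0.1253)) = 0.1548/0.8682 = 0.1783 m.
Re = ρVD_h/μ = 796.2·0.3634·0.1783/0.00208 = 2.48e+04.
ε/D_h = 4.5e-05/0.1783 = 0.000252; Haaland gives 1/√f = -1.8 log₁₀[2.38e-05+0.000278] = 6.336, so f = 0.02491.
ΔP = f(L/D_h)(ρV²/2) = 0.02491·270.1/0.1783·52.57 = 1984 Pa.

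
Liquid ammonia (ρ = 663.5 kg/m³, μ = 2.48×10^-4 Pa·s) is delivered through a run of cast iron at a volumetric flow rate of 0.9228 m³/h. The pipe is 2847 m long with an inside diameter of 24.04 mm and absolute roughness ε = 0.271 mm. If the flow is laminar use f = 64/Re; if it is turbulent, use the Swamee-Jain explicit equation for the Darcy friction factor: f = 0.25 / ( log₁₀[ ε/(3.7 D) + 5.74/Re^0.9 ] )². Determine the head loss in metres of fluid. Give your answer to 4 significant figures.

h_f ≈ 79.78 m

Q = 0.9228 m³/h = 0.9228/3600 = 0.0002563 m³/s.
Cross-sectional area A = πD²/4 = π(0.02404)²/4 = 0.0004539 m²; mean velocity V = Q/A = 0.0002563/0.0004539 = 0.5647 m/s.
Reynolds number Re = ρVD/μ = 663.5 · 0.5647 · 0.02404 / 0.000248 = 3.632e+04.
Re > 4000 → turbulent. Relative roughness ε/D = 0.000271/0.02404 = 0.0113. Swamee-Jain: f = 0.25/(log₁₀[0.0113/3.7 + 5.74/3.632e+04^0.9])² = 0.25/(log₁₀[0.00305 + 0.000452])² = 0.25/(-2.456)² = 0.04144.
Darcy-Weisbach: ΔP = f(L/D)(ρV²/2) = 0.04144·(2847/0.02404)·(663.5·0.5647²/2) = 0.04144·1.184e+05·105.8 = 5.193e+05 Pa.
Head loss h_f = ΔP/(ρg) = 5.193e+05/(663.5·9.81) = 79.78 m.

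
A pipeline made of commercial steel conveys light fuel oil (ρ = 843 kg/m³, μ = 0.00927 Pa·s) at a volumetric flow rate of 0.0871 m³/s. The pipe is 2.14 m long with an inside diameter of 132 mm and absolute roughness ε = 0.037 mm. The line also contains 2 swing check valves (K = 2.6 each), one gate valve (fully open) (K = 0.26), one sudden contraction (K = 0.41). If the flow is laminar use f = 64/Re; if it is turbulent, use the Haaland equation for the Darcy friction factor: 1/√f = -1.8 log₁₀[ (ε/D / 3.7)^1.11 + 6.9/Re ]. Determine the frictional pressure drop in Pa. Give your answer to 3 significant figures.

Cross-sectional area A = πD²/4 = π(0.132)²/4 = 0.01368 m²; mean velocity V = Q/A = 0.0871/0.01368 = 6.365 m/s.
Reynolds number Re = ρVD/μ = 843 · 6.365 · 0.132 / 0.00927 = 7.64e+04.
Re > 4000 → turbulent. Relative roughness ε/D = 3.7e-05/0.132 = 0.00028. Haaland: 1/√f = -1.8 log₁₀[(0.00028/3.7)^1.11 + 6.9/7.64e+04] = -1.8 log₁₀[2.67e-05 + 9.03e-05] = 7.077, so f = 0.01996.
Total minor-loss coefficient ΣK = 2·2.6 + 1·0.26 + 1·0.41 = 5.87.
ΔP = [f·L/D + ΣK]·(ρV²/2) = [0.01996·2.14/0.132 + 5.87]·(843·6.365²/2) = [0.3237 + 5.87]·1.707e+04 = 1.058e+05 Pa.

ΔP ≈ 106000 Pa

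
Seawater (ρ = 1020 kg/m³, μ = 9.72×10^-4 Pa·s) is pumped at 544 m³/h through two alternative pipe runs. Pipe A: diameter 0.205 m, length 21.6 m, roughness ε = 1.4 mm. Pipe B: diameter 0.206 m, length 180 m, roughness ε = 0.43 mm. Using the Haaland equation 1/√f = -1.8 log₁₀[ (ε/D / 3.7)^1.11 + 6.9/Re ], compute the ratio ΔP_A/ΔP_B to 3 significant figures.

ΔP_A/ΔP_B ≈ 0.173

Pipe A: V = Q/A = 0.1511/0.03301 = 4.578 m/s; Re = 9.849e+05; ε/D = 0.00683; Haaland → f = 0.03359; ΔP_A = f(L/D)(ρV²/2) = 3.783e+04 Pa.
Pipe B: V = Q/A = 0.1511/0.03333 = 4.534 m/s; Re = 9.801e+05; ε/D = 0.00209; Haaland → f = 0.0239; ΔP_B = f(L/D)(ρV²/2) = 2.189e+05 Pa.
ΔP_A/ΔP_B = 3.783e+04/2.189e+05 = 0.173.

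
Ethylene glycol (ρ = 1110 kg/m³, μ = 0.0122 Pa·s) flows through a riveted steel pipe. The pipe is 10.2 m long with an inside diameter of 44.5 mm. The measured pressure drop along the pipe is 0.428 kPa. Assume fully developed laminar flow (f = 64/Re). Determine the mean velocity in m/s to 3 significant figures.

For laminar flow, f = 64/Re with Re = ρVD/μ, so Darcy-Weisbach reduces to ΔP = 32μLV/D². Solving for V: V = ΔP·D²/(32μL) = 428·(0.0445)²/(32·0.0122·10.2) = 0.2128 m/s.
Check: Re = ρVD/μ = 1110·0.2128·0.0445/0.0122 = 861.7 < 2300, so the laminar assumption holds.

V ≈ 0.213 m/s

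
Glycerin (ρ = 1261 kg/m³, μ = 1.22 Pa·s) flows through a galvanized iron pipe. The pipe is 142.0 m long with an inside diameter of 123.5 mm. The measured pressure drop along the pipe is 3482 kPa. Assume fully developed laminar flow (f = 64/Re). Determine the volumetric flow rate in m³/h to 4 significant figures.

Q ≈ 413.1 m³/h

For laminar flow, f = 64/Re with Re = ρVD/μ, so Darcy-Weisbach reduces to ΔP = 32μLV/D². Solving for V: V = ΔP·D²/(32μL) = 3.482e+06·(0.1235)²/(32·1.22·142) = 9.58 m/s.
Check: Re = ρVD/μ = 1261·9.58·0.1235/1.22 = 1223 < 2300, so the laminar assumption holds.
Q = V·A = 9.58·(π/4·0.1235²) = 0.1148 m³/s = 413.1 m³/h.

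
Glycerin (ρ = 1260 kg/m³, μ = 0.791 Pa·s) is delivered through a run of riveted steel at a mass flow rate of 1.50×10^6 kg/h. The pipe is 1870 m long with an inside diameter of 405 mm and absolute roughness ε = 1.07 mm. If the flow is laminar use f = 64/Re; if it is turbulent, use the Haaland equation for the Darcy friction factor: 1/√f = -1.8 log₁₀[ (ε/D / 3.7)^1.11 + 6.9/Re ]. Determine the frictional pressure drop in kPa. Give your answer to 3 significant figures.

ΔP ≈ 741 kPa

ṁ = 1.50×10^6 kg/h = 1.50×10^6/3600 = 416.7 kg/s.
A = πD²/4 = π(0.405)²/4 = 0.1288 m²; mean velocity V = ṁ/(ρA) = 416.7/(1260 · 0.1288) = 2.567 m/s.
Reynolds number Re = ρVD/μ = 1260 · 2.567 · 0.405 / 0.791 = 1656.
Re < 2300 → laminar flow, so f = 64/Re = 64/1656 = 0.03865 (the turbulent correlation is not needed).
Darcy-Weisbach: ΔP = f(L/D)(ρV²/2) = 0.03865·(1870/0.405)·(1260·2.567²/2) = 0.03865·4617·4151 = 7.408e+05 Pa.
ΔP = 7.408e+05 Pa = 741 kPa.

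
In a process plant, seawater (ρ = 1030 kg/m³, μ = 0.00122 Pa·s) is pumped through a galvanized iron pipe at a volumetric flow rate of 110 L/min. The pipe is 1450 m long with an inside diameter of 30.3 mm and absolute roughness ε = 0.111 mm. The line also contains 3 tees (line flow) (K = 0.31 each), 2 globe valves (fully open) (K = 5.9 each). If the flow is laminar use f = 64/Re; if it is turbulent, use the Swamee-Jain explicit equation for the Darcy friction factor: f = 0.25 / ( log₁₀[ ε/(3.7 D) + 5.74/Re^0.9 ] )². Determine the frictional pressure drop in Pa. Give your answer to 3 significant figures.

ΔP ≈ 4.78×10^6 Pa

Q = 110 L/min = 110/60000 = 0.001833 m³/s.
Cross-sectional area A = πD²/4 = π(0.0303)²/4 = 0.0007211 m²; mean velocity V = Q/A = 0.001833/0.0007211 = 2.543 m/s.
Reynolds number Re = ρVD/μ = 1030 · 2.543 · 0.0303 / 0.00122 = 6.504e+04.
Re > 4000 → turbulent. Relative roughness ε/D = 0.000111/0.0303 = 0.00366. Swamee-Jain: f = 0.25/(log₁₀[0.00366/3.7 + 5.74/6.504e+04^0.9])² = 0.25/(log₁₀[0.00099 + 0.000267])² = 0.25/(-2.901)² = 0.02972.
Total minor-loss coefficient ΣK = 3·0.31 + 2·5.9 = 12.7.
ΔP = [f·L/D + ΣK]·(ρV²/2) = [0.02972·1450/0.0303 + 12.7]·(1030·2.543²/2) = [1422 + 12.7]·3329 = 4.777e+06 Pa.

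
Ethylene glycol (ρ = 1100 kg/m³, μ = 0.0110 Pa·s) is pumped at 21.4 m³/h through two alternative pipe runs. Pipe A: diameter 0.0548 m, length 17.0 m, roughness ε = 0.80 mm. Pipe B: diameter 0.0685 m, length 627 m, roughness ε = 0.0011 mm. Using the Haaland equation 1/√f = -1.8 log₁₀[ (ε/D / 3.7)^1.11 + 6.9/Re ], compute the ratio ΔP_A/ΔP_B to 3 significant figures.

ΔP_A/ΔP_B ≈ 0.128

Pipe A: V = Q/A = 0.005944/0.002359 = 2.52 m/s; Re = 1.381e+04; ε/D = 0.0146; Haaland → f = 0.04646; ΔP_A = f(L/D)(ρV²/2) = 5.035e+04 Pa.
Pipe B: V = Q/A = 0.005944/0.003685 = 1.613 m/s; Re = 1.105e+04; ε/D = 1.61e-05; Haaland → f = 0.03007; ΔP_B = f(L/D)(ρV²/2) = 3.939e+05 Pa.
ΔP_A/ΔP_B = 5.035e+04/3.939e+05 = 0.128.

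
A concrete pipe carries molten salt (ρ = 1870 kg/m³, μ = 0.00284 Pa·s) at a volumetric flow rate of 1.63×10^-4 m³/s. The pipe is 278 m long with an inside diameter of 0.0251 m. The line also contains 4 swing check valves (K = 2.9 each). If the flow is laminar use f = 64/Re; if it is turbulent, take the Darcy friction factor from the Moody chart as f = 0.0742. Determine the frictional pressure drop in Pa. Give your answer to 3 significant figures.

Cross-sectional area A = πD²/4 = π(0.0251)²/4 = 0.0004948 m²; mean velocity V = Q/A = 0.000163/0.0004948 = 0.3294 m/s.
Reynolds number Re = ρVD/μ = 1870 · 0.3294 · 0.0251 / 0.00284 = 5444.
Re > 4000 → turbulent; use the Moody-chart value f = 0.0742.
Total minor-loss coefficient ΣK = 4·2.9 = 11.6.
ΔP = [f·L/D + ΣK]·(ρV²/2) = [0.0742·278/0.0251 + 11.6]·(1870·0.3294²/2) = [821.8 + 11.6]·101.5 = 8.456e+04 Pa.

ΔP ≈ 84600 Pa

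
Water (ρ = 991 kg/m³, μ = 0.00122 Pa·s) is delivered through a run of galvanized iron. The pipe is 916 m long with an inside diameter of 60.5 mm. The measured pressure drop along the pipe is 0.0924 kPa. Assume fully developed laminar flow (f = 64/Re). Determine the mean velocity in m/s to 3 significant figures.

For laminar flow, f = 64/Re with Re = ρVD/μ, so Darcy-Weisbach reduces to ΔP = 32μLV/D². Solving for V: V = ΔP·D²/(32μL) = 92.4·(0.0605)²/(32·0.00122·916) = 0.009458 m/s.
Check: Re = ρVD/μ = 991·0.009458·0.0605/0.00122 = 464.8 < 2300, so the laminar assumption holds.

V ≈ 0.00946 m/s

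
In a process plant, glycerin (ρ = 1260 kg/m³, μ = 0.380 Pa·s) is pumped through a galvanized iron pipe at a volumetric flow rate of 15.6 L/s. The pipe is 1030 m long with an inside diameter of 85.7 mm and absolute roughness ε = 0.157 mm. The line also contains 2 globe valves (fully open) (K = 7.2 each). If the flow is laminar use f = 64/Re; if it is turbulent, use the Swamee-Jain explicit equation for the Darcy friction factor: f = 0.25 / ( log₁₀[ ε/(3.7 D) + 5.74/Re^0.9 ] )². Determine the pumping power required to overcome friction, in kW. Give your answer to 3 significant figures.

Q = 15.6 L/s = 15.6/1000 = 0.0156 m³/s.
Cross-sectional area A = πD²/4 = π(0.0857)²/4 = 0.005768 m²; mean velocity V = Q/A = 0.0156/0.005768 = 2.704 m/s.
Reynolds number Re = ρVD/μ = 1260 · 2.704 · 0.0857 / 0.38 = 768.5.
Re < 2300 → laminar flow, so f = 64/Re = 64/768.5 = 0.08328 (the turbulent correlation is not needed).
Total minor-loss coefficient ΣK = 2·7.2 = 14.4.
ΔP = [f·L/D + ΣK]·(ρV²/2) = [0.08328·1030/0.0857 + 14.4]·(1260·2.704²/2) = [1001 + 14.4]·4608 = 4.678e+06 Pa.
Pumping power P = QΔP = 0.0156·4.678e+06 = 72980 W = 73.0 kW.

P ≈ 73.0 kW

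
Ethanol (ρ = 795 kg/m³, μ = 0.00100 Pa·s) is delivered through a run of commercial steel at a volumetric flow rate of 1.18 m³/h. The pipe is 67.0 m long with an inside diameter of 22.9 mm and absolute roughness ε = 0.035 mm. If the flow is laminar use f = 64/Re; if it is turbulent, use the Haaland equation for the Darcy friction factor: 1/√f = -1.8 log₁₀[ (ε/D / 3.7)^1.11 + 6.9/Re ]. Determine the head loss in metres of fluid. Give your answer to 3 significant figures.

Q = 1.18 m³/h = 1.18/3600 = 0.0003278 m³/s.
Cross-sectional area A = πD²/4 = π(0.0229)²/4 = 0.0004119 m²; mean velocity V = Q/A = 0.0003278/0.0004119 = 0.7958 m/s.
Reynolds number Re = ρVD/μ = 795 · 0.7958 · 0.0229 / 0.001 = 1.449e+04.
Re > 4000 → turbulent. Relative roughness ε/D = 3.5e-05/0.0229 = 0.00153. Haaland: 1/√f = -1.8 log₁₀[(0.00153/3.7)^1.11 + 6.9/1.449e+04] = -1.8 log₁₀[0.000175 + 0.000476] = 5.735, so f = 0.03041.
Darcy-Weisbach: ΔP = f(L/D)(ρV²/2) = 0.03041·(67/0.0229)·(795·0.7958²/2) = 0.03041·2926·251.8 = 2.24e+04 Pa.
Head loss h_f = ΔP/(ρg) = 2.24e+04/(795·9.81) = 2.87 m.

h_f ≈ 2.87 m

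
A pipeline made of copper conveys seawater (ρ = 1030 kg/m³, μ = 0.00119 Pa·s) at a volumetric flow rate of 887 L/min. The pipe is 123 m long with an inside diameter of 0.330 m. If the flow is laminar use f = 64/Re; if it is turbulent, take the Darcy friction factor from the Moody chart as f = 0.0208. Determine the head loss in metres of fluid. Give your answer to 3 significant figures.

Q = 887 L/min = 887/60000 = 0.01478 m³/s.
Cross-sectional area A = πD²/4 = π(0.33)²/4 = 0.08553 m²; mean velocity V = Q/A = 0.01478/0.08553 = 0.1728 m/s.
Reynolds number Re = ρVD/μ = 1030 · 0.1728 · 0.33 / 0.00119 = 4.937e+04.
Re > 4000 → turbulent; use the Moody-chart value f = 0.0208.
Darcy-Weisbach: ΔP = f(L/D)(ρV²/2) = 0.0208·(123/0.33)·(1030·0.1728²/2) = 0.0208·372.7·15.39 = 119.3 Pa.
Head loss h_f = ΔP/(ρg) = 119.3/(1030·9.81) = 0.0118 m.

h_f ≈ 0.0118 m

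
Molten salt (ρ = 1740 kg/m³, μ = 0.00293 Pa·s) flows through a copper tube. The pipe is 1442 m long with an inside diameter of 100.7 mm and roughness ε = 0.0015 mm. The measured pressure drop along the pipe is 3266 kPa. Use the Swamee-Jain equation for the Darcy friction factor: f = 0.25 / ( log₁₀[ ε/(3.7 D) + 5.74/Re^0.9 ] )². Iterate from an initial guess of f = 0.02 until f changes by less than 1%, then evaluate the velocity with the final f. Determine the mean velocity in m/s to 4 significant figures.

V ≈ 4.175 m/s

Rearranging Darcy-Weisbach: V = √(2·ΔP·D/(f·L·ρ)). With ε/D = 1.5e-06/0.1007 = 1.49e-05, iterate starting from f = 0.02:
  f = 0.02 → V = √(2·3.266e+06·0.1007/(0.02·1442·1740)) = 3.62 m/s; Re = ρVD/μ = 2.165e+05; f → 0.01544
  f = 0.01544 → V = 4.121 m/s; Re = 2.464e+05; f → 0.01507
  f = 0.01507 → V = 4.17 m/s; Re = 2.494e+05; f → 0.01504
Converged (Δf/f < 1%). With the final f = 0.01504: V = √(2·3.266e+06·0.1007/(0.01504·1442·1740)) = 4.175 m/s.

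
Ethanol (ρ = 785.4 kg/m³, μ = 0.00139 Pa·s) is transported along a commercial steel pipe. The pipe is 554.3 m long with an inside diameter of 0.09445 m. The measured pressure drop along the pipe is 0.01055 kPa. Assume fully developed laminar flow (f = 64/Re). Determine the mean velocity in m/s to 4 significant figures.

For laminar flow, f = 64/Re with Re = ρVD/μ, so Darcy-Weisbach reduces to ΔP = 32μLV/D². Solving for V: V = ΔP·D²/(32μL) = 10.55·(0.09445)²/(32·0.00139·554.3) = 0.003817 m/s.
Check: Re = ρVD/μ = 785.4·0.003817·0.09445/0.00139 = 203.7 < 2300, so the laminar assumption holds.

V ≈ 0.003817 m/s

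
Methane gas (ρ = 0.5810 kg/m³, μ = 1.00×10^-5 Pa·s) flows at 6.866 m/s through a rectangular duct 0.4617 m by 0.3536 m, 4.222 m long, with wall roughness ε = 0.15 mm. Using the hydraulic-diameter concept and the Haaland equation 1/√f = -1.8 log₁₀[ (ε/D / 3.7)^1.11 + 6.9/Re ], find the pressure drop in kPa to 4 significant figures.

Hydraulic diameter D_h = 4A/P = 4·(0.4617·0.3536)/(2·(0.4617+0.3536)) = 0.653/1.631 = 0.4005 m.
Re = ρVD_h/μ = 0.581·6.866·0.4005/1e-05 = 1.598e+05.
ε/D_h = 0.00015/0.4005 = 0.000375; Haaland gives 1/√f = -1.8 log₁₀[3.68e-05+4.32e-05] = 7.375, so f = 0.01839.
ΔP = f(L/D_h)(ρV²/2) = 0.01839·4.222/0.4005·13.69 = 2.655 Pa.
ΔP = 0.002655 kPa.

ΔP ≈ 0.002655 kPa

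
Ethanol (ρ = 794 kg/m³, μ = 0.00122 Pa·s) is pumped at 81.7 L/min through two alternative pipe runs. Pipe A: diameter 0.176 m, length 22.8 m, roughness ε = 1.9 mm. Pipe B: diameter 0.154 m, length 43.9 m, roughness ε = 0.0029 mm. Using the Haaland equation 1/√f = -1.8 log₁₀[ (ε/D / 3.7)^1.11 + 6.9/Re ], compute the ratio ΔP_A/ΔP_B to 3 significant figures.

Pipe A: V = Q/A = 0.001362/0.02433 = 0.05597 m/s; Re = 6411; ε/D = 0.0108; Haaland → f = 0.04626; ΔP_A = f(L/D)(ρV²/2) = 7.452 Pa.
Pipe B: V = Q/A = 0.001362/0.01863 = 0.0731 m/s; Re = 7327; ε/D = 1.88e-05; Haaland → f = 0.03372; ΔP_B = f(L/D)(ρV²/2) = 20.39 Pa.
ΔP_A/ΔP_B = 7.452/20.39 = 0.365.

ΔP_A/ΔP_B ≈ 0.365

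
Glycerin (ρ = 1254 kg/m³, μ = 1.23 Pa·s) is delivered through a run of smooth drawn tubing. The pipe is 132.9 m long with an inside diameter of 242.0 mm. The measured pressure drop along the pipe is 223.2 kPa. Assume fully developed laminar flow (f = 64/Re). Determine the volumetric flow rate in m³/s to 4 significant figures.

For laminar flow, f = 64/Re with Re = ρVD/μ, so Darcy-Weisbach reduces to ΔP = 32μLV/D². Solving for V: V = ΔP·D²/(32μL) = 2.232e+05·(0.242)²/(32·1.23·132.9) = 2.499 m/s.
Check: Re = ρVD/μ = 1254·2.499·0.242/1.23 = 616.5 < 2300, so the laminar assumption holds.
Q = V·A = 2.499·(π/4·0.242²) = 0.1149 m³/s = 0.1149 m³/s.

Q ≈ 0.1149 m³/s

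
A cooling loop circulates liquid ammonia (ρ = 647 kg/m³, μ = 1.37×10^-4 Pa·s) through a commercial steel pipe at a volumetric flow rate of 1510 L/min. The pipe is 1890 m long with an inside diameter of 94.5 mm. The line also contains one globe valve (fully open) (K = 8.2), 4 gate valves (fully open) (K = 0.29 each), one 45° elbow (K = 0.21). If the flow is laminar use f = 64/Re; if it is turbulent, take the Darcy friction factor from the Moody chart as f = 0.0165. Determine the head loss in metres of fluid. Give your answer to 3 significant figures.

Q = 1510 L/min = 1510/60000 = 0.02517 m³/s.
Cross-sectional area A = πD²/4 = π(0.0945)²/4 = 0.007014 m²; mean velocity V = Q/A = 0.02517/0.007014 = 3.588 m/s.
Reynolds number Re = ρVD/μ = 647 · 3.588 · 0.0945 / 0.000137 = 1.601e+06.
Re > 4000 → turbulent; use the Moody-chart value f = 0.0165.
Total minor-loss coefficient ΣK = 1·8.2 + 4·0.29 + 1·0.21 = 9.57.
ΔP = [f·L/D + ΣK]·(ρV²/2) = [0.0165·1890/0.0945 + 9.57]·(647·3.588²/2) = [330 + 9.57]·4165 = 1.414e+06 Pa.
Head loss h_f = ΔP/(ρg) = 1.414e+06/(647·9.81) = 223 m.

h_f ≈ 223 m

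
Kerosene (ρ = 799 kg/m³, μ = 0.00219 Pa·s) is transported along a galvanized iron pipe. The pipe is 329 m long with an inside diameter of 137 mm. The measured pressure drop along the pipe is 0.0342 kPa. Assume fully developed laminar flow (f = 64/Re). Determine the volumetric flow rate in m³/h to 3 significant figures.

Q ≈ 1.48 m³/h

For laminar flow, f = 64/Re with Re = ρVD/μ, so Darcy-Weisbach reduces to ΔP = 32μLV/D². Solving for V: V = ΔP·D²/(32μL) = 34.2·(0.137)²/(32·0.00219·329) = 0.02784 m/s.
Check: Re = ρVD/μ = 799·0.02784·0.137/0.00219 = 1392 < 2300, so the laminar assumption holds.
Q = V·A = 0.02784·(π/4·0.137²) = 0.0004104 m³/s = 1.48 m³/h.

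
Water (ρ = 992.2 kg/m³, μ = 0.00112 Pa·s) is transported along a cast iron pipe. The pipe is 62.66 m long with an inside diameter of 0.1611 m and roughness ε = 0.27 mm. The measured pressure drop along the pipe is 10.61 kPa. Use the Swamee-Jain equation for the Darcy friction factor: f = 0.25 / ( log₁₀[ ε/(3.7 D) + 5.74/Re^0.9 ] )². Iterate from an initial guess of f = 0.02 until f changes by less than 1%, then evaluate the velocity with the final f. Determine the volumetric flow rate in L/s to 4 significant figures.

Q ≈ 31.22 L/s

Rearranging Darcy-Weisbach: V = √(2·ΔP·D/(f·L·ρ)). With ε/D = 0.00027/0.1611 = 0.00168, iterate starting from f = 0.02:
  f = 0.02 → V = √(2·1.061e+04·0.1611/(0.02·62.66·992.2)) = 1.658 m/s; Re = ρVD/μ = 2.366e+05; f → 0.02337
  f = 0.02337 → V = 1.534 m/s; Re = 2.189e+05; f → 0.02344
Converged (Δf/f < 1%). With the final f = 0.02344: V = √(2·1.061e+04·0.1611/(0.02344·62.66·992.2)) = 1.531 m/s.
Q = V·A = 1.531·(π/4·0.1611²) = 0.03122 m³/s = 31.22 L/s.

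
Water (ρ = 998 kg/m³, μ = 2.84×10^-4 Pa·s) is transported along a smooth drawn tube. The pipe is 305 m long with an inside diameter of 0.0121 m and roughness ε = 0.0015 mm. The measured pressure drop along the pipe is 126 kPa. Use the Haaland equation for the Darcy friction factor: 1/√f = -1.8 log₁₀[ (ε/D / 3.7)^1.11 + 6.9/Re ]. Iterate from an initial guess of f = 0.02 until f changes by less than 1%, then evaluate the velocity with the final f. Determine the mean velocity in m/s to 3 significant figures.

Rearranging Darcy-Weisbach: V = √(2·ΔP·D/(f·L·ρ)). With ε/D = 1.5e-06/0.0121 = 0.000124, iterate starting from f = 0.02:
  f = 0.02 → V = √(2·1.26e+05·0.0121/(0.02·305·998)) = 0.7077 m/s; Re = ρVD/μ = 3.009e+04; f → 0.02356
  f = 0.02356 → V = 0.6521 m/s; Re = 2.773e+04; f → 0.02401
  f = 0.02401 → V = 0.646 m/s; Re = 2.747e+04; f → 0.02406
Converged (Δf/f < 1%). With the final f = 0.02406: V = √(2·1.26e+05·0.0121/(0.02406·305·998)) = 0.6453 m/s.

V ≈ 0.645 m/s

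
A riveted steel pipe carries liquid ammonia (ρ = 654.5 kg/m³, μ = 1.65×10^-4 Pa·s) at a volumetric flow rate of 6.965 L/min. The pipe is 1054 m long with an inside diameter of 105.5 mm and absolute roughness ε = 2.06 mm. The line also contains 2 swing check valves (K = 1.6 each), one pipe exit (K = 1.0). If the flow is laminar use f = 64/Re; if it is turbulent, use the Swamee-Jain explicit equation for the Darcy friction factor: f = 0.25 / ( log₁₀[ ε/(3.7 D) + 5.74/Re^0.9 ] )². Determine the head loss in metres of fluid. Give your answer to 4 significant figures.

h_f ≈ 0.005070 m

Q = 6.965 L/min = 6.965/60000 = 0.0001161 m³/s.
Cross-sectional area A = πD²/4 = π(0.1055)²/4 = 0.008742 m²; mean velocity V = Q/A = 0.0001161/0.008742 = 0.01328 m/s.
Reynolds number Re = ρVD/μ = 654.5 · 0.01328 · 0.1055 / 0.000165 = 5557.
Re > 4000 → turbulent. Relative roughness ε/D = 0.00206/0.1055 = 0.0195. Swamee-Jain: f = 0.25/(log₁₀[0.0195/3.7 + 5.74/5557^0.9])² = 0.25/(log₁₀[0.00528 + 0.00245])² = 0.25/(-2.112)² = 0.05604.
Total minor-loss coefficient ΣK = 2·1.6 + 1·1 = 4.2.
ΔP = [f·L/D + ΣK]·(ρV²/2) = [0.05604·1054/0.1055 + 4.2]·(654.5·0.01328²/2) = [559.8 + 4.2]·0.05771 = 32.55 Pa.
Head loss h_f = ΔP/(ρg) = 32.55/(654.5·9.81) = 0.005070 m.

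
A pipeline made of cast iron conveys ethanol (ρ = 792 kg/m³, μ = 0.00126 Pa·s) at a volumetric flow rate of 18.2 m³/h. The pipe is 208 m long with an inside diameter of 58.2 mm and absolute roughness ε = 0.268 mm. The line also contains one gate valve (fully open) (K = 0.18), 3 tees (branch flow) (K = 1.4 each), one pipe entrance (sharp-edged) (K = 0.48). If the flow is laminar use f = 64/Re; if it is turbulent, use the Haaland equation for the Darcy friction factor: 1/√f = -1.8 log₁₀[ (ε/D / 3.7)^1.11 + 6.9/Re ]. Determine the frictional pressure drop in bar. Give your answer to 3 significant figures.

ΔP ≈ 1.65 bar

Q = 18.2 m³/h = 18.2/3600 = 0.005056 m³/s.
Cross-sectional area A = πD²/4 = π(0.0582)²/4 = 0.00266 m²; mean velocity V = Q/A = 0.005056/0.00266 = 1.9 m/s.
Reynolds number Re = ρVD/μ = 792 · 1.9 · 0.0582 / 0.00126 = 6.952e+04.
Re > 4000 → turbulent. Relative roughness ε/D = 0.000268/0.0582 = 0.0046. Haaland: 1/√f = -1.8 log₁₀[(0.0046/3.7)^1.11 + 6.9/6.952e+04] = -1.8 log₁₀[0.000596 + 9.93e-05] = 5.684, so f = 0.03095.
Total minor-loss coefficient ΣK = 1·0.18 + 3·1.4 + 1·0.48 = 4.86.
ΔP = [f·L/D + ΣK]·(ρV²/2) = [0.03095·208/0.0582 + 4.86]·(792·1.9²/2) = [110.6 + 4.86]·1430 = 1.652e+05 Pa.
ΔP = 1.652e+05 Pa = 1.65 bar.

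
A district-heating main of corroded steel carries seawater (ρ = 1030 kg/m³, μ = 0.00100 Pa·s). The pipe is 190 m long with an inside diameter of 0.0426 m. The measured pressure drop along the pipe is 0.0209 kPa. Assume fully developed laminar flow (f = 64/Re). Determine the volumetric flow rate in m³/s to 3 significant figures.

For laminar flow, f = 64/Re with Re = ρVD/μ, so Darcy-Weisbach reduces to ΔP = 32μLV/D². Solving for V: V = ΔP·D²/(32μL) = 20.9·(0.0426)²/(32·0.001·190) = 0.006238 m/s.
Check: Re = ρVD/μ = 1030·0.006238·0.0426/0.001 = 273.7 < 2300, so the laminar assumption holds.
Q = V·A = 0.006238·(π/4·0.0426²) = 8.891e-06 m³/s = 8.89×10^-6 m³/s.

Q ≈ 8.89×10^-6 m³/s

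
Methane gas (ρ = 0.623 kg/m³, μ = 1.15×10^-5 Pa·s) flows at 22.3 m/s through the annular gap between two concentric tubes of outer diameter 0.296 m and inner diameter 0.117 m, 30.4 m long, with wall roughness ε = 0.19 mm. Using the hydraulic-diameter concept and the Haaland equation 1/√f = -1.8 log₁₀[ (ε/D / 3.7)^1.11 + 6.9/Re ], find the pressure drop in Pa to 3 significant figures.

ΔP ≈ 554 Pa

Hydraulic diameter D_h = 4A/P = D_o - D_i = 0.296 - 0.117 = 0.179 m.
Re = ρVD_h/μ = 0.623·22.3·0.179/1.15e-05 = 2.162e+05.
ε/D_h = 0.00019/0.179 = 0.00106; Haaland gives 1/√f = -1.8 log₁₀[0.000117+3.19e-05] = 6.889, so f = 0.02107.
ΔP = f(L/D_h)(ρV²/2) = 0.02107·30.4/0.179·154.9 = 554.3 Pa.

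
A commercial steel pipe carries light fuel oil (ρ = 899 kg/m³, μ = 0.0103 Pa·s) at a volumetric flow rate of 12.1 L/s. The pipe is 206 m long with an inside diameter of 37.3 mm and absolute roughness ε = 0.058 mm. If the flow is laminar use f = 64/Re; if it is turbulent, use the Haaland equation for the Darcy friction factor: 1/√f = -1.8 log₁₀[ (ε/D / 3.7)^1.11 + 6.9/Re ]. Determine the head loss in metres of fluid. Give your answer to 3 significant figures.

Q = 12.1 L/s = 12.1/1000 = 0.0121 m³/s.
Cross-sectional area A = πD²/4 = π(0.0373)²/4 = 0.001093 m²; mean velocity V = Q/A = 0.0121/0.001093 = 11.07 m/s.
Reynolds number Re = ρVD/μ = 899 · 11.07 · 0.0373 / 0.0103 = 3.605e+04.
Re > 4000 → turbulent. Relative roughness ε/D = 5.8e-05/0.0373 = 0.00155. Haaland: 1/√f = -1.8 log₁₀[(0.00155/3.7)^1.11 + 6.9/3.605e+04] = -1.8 log₁₀[0.000179 + 0.000191] = 6.177, so f = 0.02621.
Darcy-Weisbach: ΔP = f(L/D)(ρV²/2) = 0.02621·(206/0.0373)·(899·11.07²/2) = 0.02621·5523·5.512e+04 = 7.978e+06 Pa.
Head loss h_f = ΔP/(ρg) = 7.978e+06/(899·9.81) = 905 m.

h_f ≈ 905 m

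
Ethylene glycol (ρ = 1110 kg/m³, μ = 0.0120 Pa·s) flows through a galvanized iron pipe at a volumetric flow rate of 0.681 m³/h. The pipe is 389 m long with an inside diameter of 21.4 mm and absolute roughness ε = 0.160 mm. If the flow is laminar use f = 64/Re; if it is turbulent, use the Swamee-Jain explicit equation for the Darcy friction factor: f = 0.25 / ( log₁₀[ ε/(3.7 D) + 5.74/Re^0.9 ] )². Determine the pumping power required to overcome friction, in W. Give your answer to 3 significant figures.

Q = 0.681 m³/h = 0.681/3600 = 0.0001892 m³/s.
Cross-sectional area A = πD²/4 = π(0.0214)²/4 = 0.0003597 m²; mean velocity V = Q/A = 0.0001892/0.0003597 = 0.5259 m/s.
Reynolds number Re = ρVD/μ = 1110 · 0.5259 · 0.0214 / 0.012 = 1041.
Re < 2300 → laminar flow, so f = 64/Re = 64/1041 = 0.06147 (the turbulent correlation is not needed).
Darcy-Weisbach: ΔP = f(L/D)(ρV²/2) = 0.06147·(389/0.0214)·(1110·0.5259²/2) = 0.06147·1.818e+04·153.5 = 1.715e+05 Pa.
Pumping power P = QΔP = 0.0001892·1.715e+05 = 32.45 W = 32.5 W.

P ≈ 32.5 W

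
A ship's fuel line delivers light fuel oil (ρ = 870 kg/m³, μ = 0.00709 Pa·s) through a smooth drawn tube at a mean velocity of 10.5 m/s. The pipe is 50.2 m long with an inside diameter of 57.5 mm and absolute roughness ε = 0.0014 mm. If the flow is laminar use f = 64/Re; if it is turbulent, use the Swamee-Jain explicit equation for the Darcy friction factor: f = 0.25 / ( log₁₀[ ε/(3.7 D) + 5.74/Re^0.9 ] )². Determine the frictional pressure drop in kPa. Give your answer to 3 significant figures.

ΔP ≈ 802 kPa

Reynolds number Re = ρVD/μ = 870 · 10.5 · 0.0575 / 0.00709 = 7.408e+04.
Re > 4000 → turbulent. Relative roughness ε/D = 1.4e-06/0.0575 = 2.43e-05. Swamee-Jain: f = 0.25/(log₁₀[2.43e-05/3.7 + 5.74/7.408e+04^0.9])² = 0.25/(log₁₀[6.58e-06 + 0.000238])² = 0.25/(-3.612)² = 0.01916.
Darcy-Weisbach: ΔP = f(L/D)(ρV²/2) = 0.01916·(50.2/0.0575)·(870·10.5²/2) = 0.01916·873·4.796e+04 = 8.023e+05 Pa.
ΔP = 8.023e+05 Pa = 802 kPa.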